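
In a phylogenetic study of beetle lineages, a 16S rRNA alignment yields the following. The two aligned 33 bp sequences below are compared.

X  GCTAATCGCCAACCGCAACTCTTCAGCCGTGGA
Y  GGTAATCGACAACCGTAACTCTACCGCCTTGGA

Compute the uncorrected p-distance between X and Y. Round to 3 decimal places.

The sequences differ at 6 of 33 positions (sites 2, 9, 16, 23, 25, 29).
p = 6/33 = 0.181818… ≈ 0.182 (to 3 d.p.).

0.182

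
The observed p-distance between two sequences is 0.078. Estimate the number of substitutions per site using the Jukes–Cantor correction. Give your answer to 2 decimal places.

d = −(3/4) ln(1 − 4p/3) = −0.75 ln(1 − 0.104) = −0.75 ln(0.896)
  = −0.75 × (-0.109815) = 0.082361 substitutions/site.

0.08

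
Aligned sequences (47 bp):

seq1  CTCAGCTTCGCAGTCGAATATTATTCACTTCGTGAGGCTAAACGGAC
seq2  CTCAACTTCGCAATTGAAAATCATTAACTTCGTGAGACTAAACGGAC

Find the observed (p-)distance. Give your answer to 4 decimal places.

The sequences differ at 7 of 47 positions (sites 5, 13, 15, 19, 22, 26, 37).
p = 7/47 = 0.148936… ≈ 0.1489 (to 4 d.p.).

0.1489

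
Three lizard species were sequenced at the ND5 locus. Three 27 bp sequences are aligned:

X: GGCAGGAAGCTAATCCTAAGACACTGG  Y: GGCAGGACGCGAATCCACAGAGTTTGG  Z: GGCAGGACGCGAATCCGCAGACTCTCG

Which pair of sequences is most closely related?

Y and Z

X–Y: 7/27 differ, p = 0.259, d = 0.318.
X–Z: 6/27 differ, p = 0.222, d = 0.264.
Y–Z: 4/27 differ, p = 0.148, d = 0.165.
The smallest distance is between Y and Z.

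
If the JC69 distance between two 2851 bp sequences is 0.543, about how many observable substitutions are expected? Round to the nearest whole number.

Invert JC69: p = (3/4)(1 − e^(−4d/3)) = 0.75 × (1 − e^(-0.724)) = 0.75 × (1 − 0.484809) = 0.386393.
Expected differing sites = pL ≈ 0.386393 × 2851 = 1101.606443 ≈ 1102.

1102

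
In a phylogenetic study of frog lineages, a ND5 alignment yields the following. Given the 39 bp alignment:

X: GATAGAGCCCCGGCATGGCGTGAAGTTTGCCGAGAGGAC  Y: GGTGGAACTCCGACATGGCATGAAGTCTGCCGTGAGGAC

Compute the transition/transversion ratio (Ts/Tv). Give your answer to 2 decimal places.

Transitions are A↔G and C↔T; transversions are all other mismatches.
Transitions: 7. Transversions: 1.
R = 7/1 = 7.00.

7.00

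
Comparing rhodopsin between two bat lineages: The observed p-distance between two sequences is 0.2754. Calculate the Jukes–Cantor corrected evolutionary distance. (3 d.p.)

0.343

d = −(3/4) ln(1 − 4p/3) = −0.75 ln(1 − 0.3672) = −0.75 ln(0.6328)
  = −0.75 × (-0.457601) = 0.343201 substitutions/site.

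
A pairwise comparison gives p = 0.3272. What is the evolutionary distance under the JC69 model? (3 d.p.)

d = −(3/4) ln(1 − 4p/3) = −0.75 ln(1 − 0.436267) = −0.75 ln(0.563733)
  = −0.75 × (-0.573175) = 0.429881 substitutions/site.

0.430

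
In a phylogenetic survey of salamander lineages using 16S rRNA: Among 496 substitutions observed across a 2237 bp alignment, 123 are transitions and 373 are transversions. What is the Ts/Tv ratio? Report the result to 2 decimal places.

R = 123/373 = 0.329758… ≈ 0.33 (to 2 d.p.).

0.33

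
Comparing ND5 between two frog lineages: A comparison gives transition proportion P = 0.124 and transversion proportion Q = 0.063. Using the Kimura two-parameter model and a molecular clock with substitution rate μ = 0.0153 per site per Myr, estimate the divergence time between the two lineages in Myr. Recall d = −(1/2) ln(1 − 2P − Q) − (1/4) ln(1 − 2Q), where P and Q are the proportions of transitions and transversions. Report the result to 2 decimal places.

7.19

Under the Kimura two-parameter model, d = −½ ln(1 − 2P − Q) − ¼ ln(1 − 2Q).
1 − 2P − Q = 0.689, giving −½ ln(0.689) = 0.186257.
1 − 2Q = 0.874, giving −¼ ln(0.874) = 0.033669.
d = 0.186257 + 0.033669 = 0.219926.
Under a molecular clock d = 2μt, so t = d/(2μ) = 0.219926 / (2 × 0.0153) = 7.19 Myr.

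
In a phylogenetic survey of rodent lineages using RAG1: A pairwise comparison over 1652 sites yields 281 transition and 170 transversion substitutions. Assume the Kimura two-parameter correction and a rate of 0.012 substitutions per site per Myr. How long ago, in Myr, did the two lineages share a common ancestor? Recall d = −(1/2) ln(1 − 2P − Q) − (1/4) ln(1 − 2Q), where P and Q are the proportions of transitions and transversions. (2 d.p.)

14.60

P = 281/1652 ≈ 0.170097 and Q = 170/1652 ≈ 0.102906.
Under the Kimura two-parameter model, d = −½ ln(1 − 2P − Q) − ¼ ln(1 − 2Q).
1 − 2P − Q = 0.5569, giving −½ ln(0.5569) = 0.292685.
1 − 2Q = 0.794188, giving −¼ ln(0.794188) = 0.057609.
d = 0.292685 + 0.057609 = 0.350294.
Under a molecular clock d = 2μt, so t = d/(2μ) = 0.350294 / (2 × 0.012) = 14.60 Myr.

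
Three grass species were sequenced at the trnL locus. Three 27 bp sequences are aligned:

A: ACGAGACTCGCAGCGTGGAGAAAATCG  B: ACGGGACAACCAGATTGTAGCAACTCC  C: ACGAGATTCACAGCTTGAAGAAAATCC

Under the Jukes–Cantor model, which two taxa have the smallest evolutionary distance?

A and C

A–B: 10/27 differ, p = 0.370, d = 0.511.
A–C: 5/27 differ, p = 0.185, d = 0.213.
B–C: 9/27 differ, p = 0.333, d = 0.441.
The smallest distance is between A and C.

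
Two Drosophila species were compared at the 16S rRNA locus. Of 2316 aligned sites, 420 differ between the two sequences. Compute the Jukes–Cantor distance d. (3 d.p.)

p = 420/2316 ≈ 0.181347.
d = −(3/4) ln(1 − 4p/3) = −0.75 ln(1 − 0.241796) = −0.75 ln(0.758204)
  = −0.75 × (-0.276803) = 0.207602 substitutions/site.

0.208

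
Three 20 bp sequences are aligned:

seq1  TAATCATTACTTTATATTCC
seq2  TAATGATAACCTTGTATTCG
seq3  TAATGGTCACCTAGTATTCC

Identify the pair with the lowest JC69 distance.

seq2 and seq3

seq1–seq2: 5/20 differ, p = 0.250, d = 0.304.
seq1–seq3: 6/20 differ, p = 0.300, d = 0.383.
seq2–seq3: 4/20 differ, p = 0.200, d = 0.233.
The smallest distance is between seq2 and seq3.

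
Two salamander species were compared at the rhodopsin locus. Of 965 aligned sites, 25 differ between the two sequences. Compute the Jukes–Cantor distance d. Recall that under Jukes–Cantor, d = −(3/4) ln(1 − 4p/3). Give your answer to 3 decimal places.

p = 25/965 ≈ 0.025907.
d = −(3/4) ln(1 − 4p/3) = −0.75 ln(1 − 0.034543) = −0.75 ln(0.965457)
  = −0.75 × (-0.035154) = 0.026366 substitutions/site.

0.026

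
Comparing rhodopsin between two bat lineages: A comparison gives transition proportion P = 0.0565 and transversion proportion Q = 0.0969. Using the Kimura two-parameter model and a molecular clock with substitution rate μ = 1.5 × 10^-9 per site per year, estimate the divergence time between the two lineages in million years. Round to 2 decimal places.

57.22

Under the Kimura two-parameter model, d = −½ ln(1 − 2P − Q) − ¼ ln(1 − 2Q).
1 − 2P − Q = 0.7901, giving −½ ln(0.7901) = 0.117798.
1 − 2Q = 0.8062, giving −¼ ln(0.8062) = 0.053856.
d = 0.117798 + 0.053856 = 0.171654.
Under a molecular clock d = 2μt, so t = d/(2μ) = 0.171654 / (2 × 1.5 × 10^-9) = 57.22 million years.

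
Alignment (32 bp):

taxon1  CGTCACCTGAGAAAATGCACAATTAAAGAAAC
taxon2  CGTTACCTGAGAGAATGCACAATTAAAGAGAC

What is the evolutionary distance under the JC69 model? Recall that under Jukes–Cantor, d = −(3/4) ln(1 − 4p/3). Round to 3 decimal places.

The sequences differ at 3 of 32 sites (4, 13, 30), so p = 3/32 = 0.09375.
d = −(3/4) ln(1 − 4p/3) = −0.75 ln(1 − 0.125) = −0.75 ln(0.875)
  = −0.75 × (-0.133531) = 0.100148 substitutions/site.

0.100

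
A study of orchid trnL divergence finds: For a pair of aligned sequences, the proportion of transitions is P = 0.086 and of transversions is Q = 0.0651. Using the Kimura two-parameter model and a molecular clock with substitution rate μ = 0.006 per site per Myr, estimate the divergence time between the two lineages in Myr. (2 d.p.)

Under the Kimura two-parameter model, d = −½ ln(1 − 2P − Q) − ¼ ln(1 − 2Q).
1 − 2P − Q = 0.7629, giving −½ ln(0.7629) = 0.135314.
1 − 2Q = 0.8698, giving −¼ ln(0.8698) = 0.034873.
d = 0.135314 + 0.034873 = 0.170187.
Under a molecular clock d = 2μt, so t = d/(2μ) = 0.170187 / (2 × 0.006) = 14.18 Myr.

14.18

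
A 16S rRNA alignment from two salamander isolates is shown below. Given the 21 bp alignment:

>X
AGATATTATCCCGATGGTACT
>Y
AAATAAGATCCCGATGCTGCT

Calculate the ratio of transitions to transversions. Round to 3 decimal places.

0.667

Transitions are A↔G and C↔T; transversions are all other mismatches.
Transitions: 2. Transversions: 3.
R = 2/3 = 0.666666… ≈ 0.667 (to 3 d.p.).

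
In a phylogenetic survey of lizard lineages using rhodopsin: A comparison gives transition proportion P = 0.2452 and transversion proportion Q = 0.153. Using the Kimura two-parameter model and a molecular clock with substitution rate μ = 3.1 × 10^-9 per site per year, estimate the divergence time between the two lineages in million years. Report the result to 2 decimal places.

Under the Kimura two-parameter model, d = −½ ln(1 − 2P − Q) − ¼ ln(1 − 2Q).
1 − 2P − Q = 0.3566, giving −½ ln(0.3566) = 0.515570.
1 − 2Q = 0.694, giving −¼ ln(0.694) = 0.091321.
d = 0.515570 + 0.091321 = 0.606891.
Under a molecular clock d = 2μt, so t = d/(2μ) = 0.606891 / (2 × 3.1 × 10^-9) = 97.89 million years.

97.89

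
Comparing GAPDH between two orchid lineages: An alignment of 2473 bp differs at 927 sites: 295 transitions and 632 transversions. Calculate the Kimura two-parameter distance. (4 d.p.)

0.5197

P = 295/2473 ≈ 0.119288 and Q = 632/2473 ≈ 0.25556.
Under the Kimura two-parameter model, d = −½ ln(1 − 2P − Q) − ¼ ln(1 − 2Q).
1 − 2P − Q = 0.505864, giving −½ ln(0.505864) = 0.340744.
1 − 2Q = 0.48888, giving −¼ ln(0.48888) = 0.178910.
d = 0.340744 + 0.178910 = 0.519654.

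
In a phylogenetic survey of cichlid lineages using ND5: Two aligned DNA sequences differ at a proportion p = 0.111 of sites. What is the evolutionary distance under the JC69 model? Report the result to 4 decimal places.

0.1201

d = −(3/4) ln(1 − 4p/3) = −0.75 ln(1 − 0.148) = −0.75 ln(0.852)
  = −0.75 × (-0.160169) = 0.120127 substitutions/site.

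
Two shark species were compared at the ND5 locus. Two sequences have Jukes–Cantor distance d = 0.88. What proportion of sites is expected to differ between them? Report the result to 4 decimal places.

p = (3/4)(1 − e^(−4d/3)) = 0.75 × (1 − e^(-1.173333)) = 0.75 × (1 − 0.309334) = 0.518000.

0.5180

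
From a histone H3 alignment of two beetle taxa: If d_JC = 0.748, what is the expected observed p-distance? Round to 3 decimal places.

p = (3/4)(1 − e^(−4d/3)) = 0.75 × (1 − e^(-0.997333)) = 0.75 × (1 − 0.368862) = 0.473354.

0.473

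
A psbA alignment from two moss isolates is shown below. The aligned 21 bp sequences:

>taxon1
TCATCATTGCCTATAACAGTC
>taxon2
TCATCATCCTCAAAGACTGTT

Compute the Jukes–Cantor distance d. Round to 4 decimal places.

0.5319

The sequences differ at 8 of 21 sites (8, 9, 10, 12, 14, 15, 18, 21), so p = 8/21 ≈ 0.380952.
d = −(3/4) ln(1 − 4p/3) = −0.75 ln(1 − 0.507936) = −0.75 ln(0.492064)
  = −0.75 × (-0.709146) = 0.531860 substitutions/site.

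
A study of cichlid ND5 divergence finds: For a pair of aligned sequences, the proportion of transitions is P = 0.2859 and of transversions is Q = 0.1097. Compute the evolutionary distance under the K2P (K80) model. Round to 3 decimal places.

0.634

Under the Kimura two-parameter model, d = −½ ln(1 − 2P − Q) − ¼ ln(1 − 2Q).
1 − 2P − Q = 0.3185, giving −½ ln(0.3185) = 0.572066.
1 − 2Q = 0.7806, giving −¼ ln(0.7806) = 0.061923.
d = 0.572066 + 0.061923 = 0.633989.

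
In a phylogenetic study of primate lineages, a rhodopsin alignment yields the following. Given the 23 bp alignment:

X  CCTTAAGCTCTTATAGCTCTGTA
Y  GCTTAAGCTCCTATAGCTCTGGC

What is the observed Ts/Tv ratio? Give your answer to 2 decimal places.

Transitions are A↔G and C↔T; transversions are all other mismatches.
Transitions: 1. Transversions: 3.
R = 1/3 = 0.333333… ≈ 0.33 (to 2 d.p.).

0.33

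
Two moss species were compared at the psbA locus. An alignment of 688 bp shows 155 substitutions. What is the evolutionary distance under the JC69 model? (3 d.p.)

0.268

p = 155/688 ≈ 0.225291.
d = −(3/4) ln(1 − 4p/3) = −0.75 ln(1 − 0.300388) = −0.75 ln(0.699612)
  = −0.75 × (-0.357229) = 0.267922 substitutions/site.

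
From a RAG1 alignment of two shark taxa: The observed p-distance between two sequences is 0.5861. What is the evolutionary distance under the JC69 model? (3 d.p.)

d = −(3/4) ln(1 − 4p/3) = −0.75 ln(1 − 0.781467) = −0.75 ln(0.218533)
  = −0.75 × (-1.520818) = 1.140614 substitutions/site.

1.141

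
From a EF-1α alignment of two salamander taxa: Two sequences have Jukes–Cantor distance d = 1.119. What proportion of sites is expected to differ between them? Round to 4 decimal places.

p = (3/4)(1 − e^(−4d/3)) = 0.75 × (1 − e^(-1.492)) = 0.75 × (1 − 0.224922) = 0.581309.

0.5813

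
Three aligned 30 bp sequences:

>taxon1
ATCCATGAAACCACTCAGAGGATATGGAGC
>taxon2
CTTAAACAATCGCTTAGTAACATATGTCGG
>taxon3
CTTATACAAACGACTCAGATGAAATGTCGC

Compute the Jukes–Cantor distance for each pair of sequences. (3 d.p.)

taxon1–taxon2: 17/30 sites differ → p ≈ 0.566667, d = −0.75 ln(1 − 0.755556) = 1.056577 ≈ 1.057.
taxon1–taxon3: 11/30 sites differ → p ≈ 0.366667, d = −0.75 ln(1 − 0.488889) = 0.503376 ≈ 0.503.
taxon2–taxon3: 11/30 sites differ → p ≈ 0.366667, d = −0.75 ln(1 − 0.488889) = 0.503376 ≈ 0.503.

d(taxon1,taxon2) = 1.057, d(taxon1,taxon3) = 0.503, d(taxon2,taxon3) = 0.503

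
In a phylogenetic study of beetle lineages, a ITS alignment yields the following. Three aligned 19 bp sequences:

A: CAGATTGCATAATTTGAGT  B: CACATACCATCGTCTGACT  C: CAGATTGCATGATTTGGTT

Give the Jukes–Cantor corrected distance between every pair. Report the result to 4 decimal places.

d(A,B) = 0.5068, d(A,C) = 0.1773, d(B,C) = 0.6181

A–B: 7/19 sites differ → p ≈ 0.368421, d = −0.75 ln(1 − 0.491228) = 0.506816 ≈ 0.5068.
A–C: 3/19 sites differ → p ≈ 0.157895, d = −0.75 ln(1 − 0.210527) = 0.177292 ≈ 0.1773.
B–C: 8/19 sites differ → p ≈ 0.421053, d = −0.75 ln(1 − 0.561404) = 0.618132 ≈ 0.6181.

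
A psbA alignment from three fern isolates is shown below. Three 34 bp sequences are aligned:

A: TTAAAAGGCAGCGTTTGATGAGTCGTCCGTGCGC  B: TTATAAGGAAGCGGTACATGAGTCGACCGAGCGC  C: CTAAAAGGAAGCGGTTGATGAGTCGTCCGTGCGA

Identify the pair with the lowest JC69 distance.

A and C

A–B: 7/34 differ, p = 0.206, d = 0.241.
A–C: 4/34 differ, p = 0.118, d = 0.128.
B–C: 7/34 differ, p = 0.206, d = 0.241.
The smallest distance is between A and C.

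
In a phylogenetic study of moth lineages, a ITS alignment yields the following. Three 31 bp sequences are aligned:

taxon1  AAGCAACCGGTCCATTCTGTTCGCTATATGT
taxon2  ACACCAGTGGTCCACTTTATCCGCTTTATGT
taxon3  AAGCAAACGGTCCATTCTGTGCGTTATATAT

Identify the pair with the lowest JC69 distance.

taxon1–taxon2: 10/31 differ, p = 0.323, d = 0.422.
taxon1–taxon3: 4/31 differ, p = 0.129, d = 0.142.
taxon2–taxon3: 12/31 differ, p = 0.387, d = 0.544.
The smallest distance is between taxon1 and taxon3.

taxon1 and taxon3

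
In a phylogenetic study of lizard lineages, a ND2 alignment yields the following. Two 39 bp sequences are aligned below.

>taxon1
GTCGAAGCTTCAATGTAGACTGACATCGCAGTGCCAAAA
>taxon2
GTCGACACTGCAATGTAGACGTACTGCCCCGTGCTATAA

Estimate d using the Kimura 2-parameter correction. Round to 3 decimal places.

0.357

Of 39 sites, 2 differences are transitions and 9 are transversions, so P = 2/39 ≈ 0.051282 and Q = 9/39 ≈ 0.230769.
Under the Kimura two-parameter model, d = −½ ln(1 − 2P − Q) − ¼ ln(1 − 2Q).
1 − 2P − Q = 0.666667, giving −½ ln(0.666667) = 0.202732.
1 − 2Q = 0.538462, giving −¼ ln(0.538462) = 0.154760.
d = 0.202732 + 0.154760 = 0.357492.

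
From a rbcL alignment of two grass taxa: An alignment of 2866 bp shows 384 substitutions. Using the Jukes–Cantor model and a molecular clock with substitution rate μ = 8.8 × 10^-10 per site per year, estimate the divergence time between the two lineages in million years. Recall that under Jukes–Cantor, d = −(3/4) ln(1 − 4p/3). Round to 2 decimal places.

p = 384/2866 ≈ 0.133985.
d = −(3/4) ln(1 − 4p/3) = −0.75 ln(1 − 0.178647) = −0.75 ln(0.821353)
  = −0.75 × (-0.196802) = 0.147602 substitutions/site.
Under a molecular clock d = 2μt, so t = d/(2μ) = 0.147602 / (2 × 8.8 × 10^-10) = 83.86 million years.

83.86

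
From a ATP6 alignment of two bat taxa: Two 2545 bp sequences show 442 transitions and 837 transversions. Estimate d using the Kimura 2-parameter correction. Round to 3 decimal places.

0.832

P = 442/2545 ≈ 0.173674 and Q = 837/2545 ≈ 0.32888.
Under the Kimura two-parameter model, d = −½ ln(1 − 2P − Q) − ¼ ln(1 − 2Q).
1 − 2P − Q = 0.323772, giving −½ ln(0.323772) = 0.563858.
1 − 2Q = 0.34224, giving −¼ ln(0.34224) = 0.268061.
d = 0.563858 + 0.268061 = 0.831919.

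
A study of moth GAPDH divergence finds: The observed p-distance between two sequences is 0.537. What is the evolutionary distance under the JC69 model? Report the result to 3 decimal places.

d = −(3/4) ln(1 − 4p/3) = −0.75 ln(1 − 0.716) = −0.75 ln(0.284)
  = −0.75 × (-1.258781) = 0.944086 substitutions/site.

0.944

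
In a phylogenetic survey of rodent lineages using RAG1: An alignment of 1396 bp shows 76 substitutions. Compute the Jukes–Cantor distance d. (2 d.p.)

p = 76/1396 ≈ 0.054441.
d = −(3/4) ln(1 − 4p/3) = −0.75 ln(1 − 0.072588) = −0.75 ln(0.927412)
  = −0.75 × (-0.075357) = 0.056518 substitutions/site.

0.06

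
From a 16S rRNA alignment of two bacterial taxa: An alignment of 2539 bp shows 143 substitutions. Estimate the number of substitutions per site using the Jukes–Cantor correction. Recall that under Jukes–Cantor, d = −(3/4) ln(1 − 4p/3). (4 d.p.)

0.0585

p = 143/2539 ≈ 0.056321.
d = −(3/4) ln(1 − 4p/3) = −0.75 ln(1 − 0.075095) = −0.75 ln(0.924905)
  = −0.75 × (-0.078064) = 0.058548 substitutions/site.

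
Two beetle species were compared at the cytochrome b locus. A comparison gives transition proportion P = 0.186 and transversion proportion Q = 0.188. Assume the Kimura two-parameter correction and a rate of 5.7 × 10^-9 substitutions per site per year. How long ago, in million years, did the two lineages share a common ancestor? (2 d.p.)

46.35

Under the Kimura two-parameter model, d = −½ ln(1 − 2P − Q) − ¼ ln(1 − 2Q).
1 − 2P − Q = 0.44, giving −½ ln(0.44) = 0.410490.
1 − 2Q = 0.624, giving −¼ ln(0.624) = 0.117901.
d = 0.410490 + 0.117901 = 0.528391.
Under a molecular clock d = 2μt, so t = d/(2μ) = 0.528391 / (2 × 5.7 × 10^-9) = 46.35 million years.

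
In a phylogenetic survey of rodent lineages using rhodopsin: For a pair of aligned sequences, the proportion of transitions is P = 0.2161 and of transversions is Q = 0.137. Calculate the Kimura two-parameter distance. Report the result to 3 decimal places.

Under the Kimura two-parameter model, d = −½ ln(1 − 2P − Q) − ¼ ln(1 − 2Q).
1 − 2P − Q = 0.4308, giving −½ ln(0.4308) = 0.421056.
1 − 2Q = 0.726, giving −¼ ln(0.726) = 0.080051.
d = 0.421056 + 0.080051 = 0.501107.

0.501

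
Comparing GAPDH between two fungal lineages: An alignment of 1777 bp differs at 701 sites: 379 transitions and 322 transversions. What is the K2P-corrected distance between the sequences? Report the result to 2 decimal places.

P = 379/1777 ≈ 0.213281 and Q = 322/1777 ≈ 0.181204.
Under the Kimura two-parameter model, d = −½ ln(1 − 2P − Q) − ¼ ln(1 − 2Q).
1 − 2P − Q = 0.392234, giving −½ ln(0.392234) = 0.467948.
1 − 2Q = 0.637592, giving −¼ ln(0.637592) = 0.112514.
d = 0.467948 + 0.112514 = 0.580462.

0.58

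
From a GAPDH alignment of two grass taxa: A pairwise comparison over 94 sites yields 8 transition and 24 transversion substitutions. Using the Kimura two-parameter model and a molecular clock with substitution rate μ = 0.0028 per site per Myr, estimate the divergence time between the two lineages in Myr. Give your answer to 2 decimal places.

81.40

P = 8/94 ≈ 0.085106 and Q = 24/94 ≈ 0.255319.
Under the Kimura two-parameter model, d = −½ ln(1 − 2P − Q) − ¼ ln(1 − 2Q).
1 − 2P − Q = 0.574469, giving −½ ln(0.574469) = 0.277155.
1 − 2Q = 0.489362, giving −¼ ln(0.489362) = 0.178663.
d = 0.277155 + 0.178663 = 0.455818.
Under a molecular clock d = 2μt, so t = d/(2μ) = 0.455818 / (2 × 0.0028) = 81.40 Myr.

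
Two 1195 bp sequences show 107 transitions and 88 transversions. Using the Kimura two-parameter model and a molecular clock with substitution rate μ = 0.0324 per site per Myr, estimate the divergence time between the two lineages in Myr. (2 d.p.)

P = 107/1195 ≈ 0.08954 and Q = 88/1195 ≈ 0.07364.
Under the Kimura two-parameter model, d = −½ ln(1 − 2P − Q) − ¼ ln(1 − 2Q).
1 − 2P − Q = 0.74728, giving −½ ln(0.74728) = 0.145658.
1 − 2Q = 0.85272, giving −¼ ln(0.85272) = 0.039831.
d = 0.145658 + 0.039831 = 0.185489.
Under a molecular clock d = 2μt, so t = d/(2μ) = 0.185489 / (2 × 0.0324) = 2.86 Myr.

2.86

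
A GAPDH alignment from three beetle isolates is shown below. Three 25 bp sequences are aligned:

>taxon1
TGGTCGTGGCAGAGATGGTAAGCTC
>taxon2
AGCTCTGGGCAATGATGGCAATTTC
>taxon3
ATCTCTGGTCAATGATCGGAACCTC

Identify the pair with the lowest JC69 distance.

taxon1–taxon2: 9/25 differ, p = 0.360, d = 0.490.
taxon1–taxon3: 11/25 differ, p = 0.440, d = 0.663.
taxon2–taxon3: 6/25 differ, p = 0.240, d = 0.289.
The smallest distance is between taxon2 and taxon3.

taxon2 and taxon3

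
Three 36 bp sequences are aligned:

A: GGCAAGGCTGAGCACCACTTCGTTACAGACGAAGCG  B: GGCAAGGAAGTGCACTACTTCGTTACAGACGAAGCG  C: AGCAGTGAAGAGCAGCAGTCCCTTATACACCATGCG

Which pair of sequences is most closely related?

A–B: 4/36 differ, p = 0.111, d = 0.120.
A–C: 13/36 differ, p = 0.361, d = 0.493.
B–C: 13/36 differ, p = 0.361, d = 0.493.
The smallest distance is between A and B.

A and B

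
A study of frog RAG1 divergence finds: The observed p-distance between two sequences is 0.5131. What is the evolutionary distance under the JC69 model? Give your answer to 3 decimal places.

0.864

d = −(3/4) ln(1 − 4p/3) = −0.75 ln(1 − 0.684133) = −0.75 ln(0.315867)
  = −0.75 × (-1.152434) = 0.864326 substitutions/site.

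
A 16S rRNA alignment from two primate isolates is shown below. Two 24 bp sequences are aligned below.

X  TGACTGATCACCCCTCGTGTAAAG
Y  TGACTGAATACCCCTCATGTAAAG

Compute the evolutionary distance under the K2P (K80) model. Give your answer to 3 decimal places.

0.139

Of 24 sites, 2 differences are transitions and 1 are transversions, so P = 2/24 ≈ 0.083333 and Q = 1/24 ≈ 0.041667.
Under the Kimura two-parameter model, d = −½ ln(1 − 2P − Q) − ¼ ln(1 − 2Q).
1 − 2P − Q = 0.791667, giving −½ ln(0.791667) = 0.116807.
1 − 2Q = 0.916666, giving −¼ ln(0.916666) = 0.021753.
d = 0.116807 + 0.021753 = 0.138560.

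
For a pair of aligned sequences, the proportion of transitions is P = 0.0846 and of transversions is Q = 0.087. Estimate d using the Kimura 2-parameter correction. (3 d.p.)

Under the Kimura two-parameter model, d = −½ ln(1 − 2P − Q) − ¼ ln(1 − 2Q).
1 − 2P − Q = 0.7438, giving −½ ln(0.7438) = 0.147992.
1 − 2Q = 0.826, giving −¼ ln(0.826) = 0.047790.
d = 0.147992 + 0.047790 = 0.195782.

0.196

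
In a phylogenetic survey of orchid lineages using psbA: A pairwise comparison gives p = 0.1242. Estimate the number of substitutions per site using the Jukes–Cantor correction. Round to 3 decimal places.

0.136

d = −(3/4) ln(1 − 4p/3) = −0.75 ln(1 − 0.1656) = −0.75 ln(0.8344)
  = −0.75 × (-0.181042) = 0.135782 substitutions/site.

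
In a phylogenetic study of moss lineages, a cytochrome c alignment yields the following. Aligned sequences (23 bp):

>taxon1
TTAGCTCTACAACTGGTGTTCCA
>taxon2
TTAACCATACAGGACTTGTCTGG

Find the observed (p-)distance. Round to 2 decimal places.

The sequences differ at 12 of 23 positions.
p = 12/23 = 0.521739… ≈ 0.52 (to 2 d.p.).

0.52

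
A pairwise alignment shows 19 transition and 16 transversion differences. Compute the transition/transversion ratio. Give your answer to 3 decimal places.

1.188

R = 19/16 = 1.1875 ≈ 1.188 (to 3 d.p.).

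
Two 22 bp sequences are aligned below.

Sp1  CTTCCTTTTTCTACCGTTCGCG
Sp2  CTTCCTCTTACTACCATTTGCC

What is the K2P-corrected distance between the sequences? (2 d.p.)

0.28

Of 22 sites, 3 differences are transitions and 2 are transversions, so P = 3/22 ≈ 0.136364 and Q = 2/22 ≈ 0.090909.
Under the Kimura two-parameter model, d = −½ ln(1 − 2P − Q) − ¼ ln(1 − 2Q).
1 − 2P − Q = 0.636363, giving −½ ln(0.636363) = 0.225993.
1 − 2Q = 0.818182, giving −¼ ln(0.818182) = 0.050168.
d = 0.225993 + 0.050168 = 0.276161.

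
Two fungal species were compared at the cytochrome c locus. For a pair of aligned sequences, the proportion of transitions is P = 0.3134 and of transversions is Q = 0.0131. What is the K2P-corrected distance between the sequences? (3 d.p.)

Under the Kimura two-parameter model, d = −½ ln(1 − 2P − Q) − ¼ ln(1 − 2Q).
1 − 2P − Q = 0.3601, giving −½ ln(0.3601) = 0.510687.
1 − 2Q = 0.9738, giving −¼ ln(0.9738) = 0.006637.
d = 0.510687 + 0.006637 = 0.517324.

0.517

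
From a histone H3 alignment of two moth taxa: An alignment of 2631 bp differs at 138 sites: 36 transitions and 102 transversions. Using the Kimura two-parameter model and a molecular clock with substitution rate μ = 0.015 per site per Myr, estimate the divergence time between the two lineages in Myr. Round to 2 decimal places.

P = 36/2631 ≈ 0.013683 and Q = 102/2631 ≈ 0.038769.
Under the Kimura two-parameter model, d = −½ ln(1 − 2P − Q) − ¼ ln(1 − 2Q).
1 − 2P − Q = 0.933865, giving −½ ln(0.933865) = 0.034212.
1 − 2Q = 0.922462, giving −¼ ln(0.922462) = 0.020177.
d = 0.034212 + 0.020177 = 0.054389.
Under a molecular clock d = 2μt, so t = d/(2μ) = 0.054389 / (2 × 0.015) = 1.81 Myr.

1.81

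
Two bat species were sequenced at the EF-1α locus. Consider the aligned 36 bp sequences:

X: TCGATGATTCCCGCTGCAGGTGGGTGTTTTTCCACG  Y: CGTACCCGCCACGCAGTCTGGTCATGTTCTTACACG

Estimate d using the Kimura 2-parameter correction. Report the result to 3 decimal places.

0.913

Of 36 sites, 6 differences are transitions and 13 are transversions, so P = 6/36 ≈ 0.166667 and Q = 13/36 ≈ 0.361111.
Under the Kimura two-parameter model, d = −½ ln(1 − 2P − Q) − ¼ ln(1 − 2Q).
1 − 2P − Q = 0.305555, giving −½ ln(0.305555) = 0.592813.
1 − 2Q = 0.277778, giving −¼ ln(0.277778) = 0.320233.
d = 0.592813 + 0.320233 = 0.913046.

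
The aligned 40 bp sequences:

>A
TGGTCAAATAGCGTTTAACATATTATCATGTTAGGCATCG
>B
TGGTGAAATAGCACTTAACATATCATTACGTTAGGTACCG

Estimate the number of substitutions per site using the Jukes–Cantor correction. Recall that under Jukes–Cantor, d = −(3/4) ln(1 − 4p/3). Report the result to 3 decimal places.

0.233

The sequences differ at 8 of 40 sites (5, 13, 14, 24, 27, 29, 36, 38), so p = 8/40 = 0.2.
d = −(3/4) ln(1 − 4p/3) = −0.75 ln(1 − 0.266667) = −0.75 ln(0.733333)
  = −0.75 × (-0.310155) = 0.232616 substitutions/site.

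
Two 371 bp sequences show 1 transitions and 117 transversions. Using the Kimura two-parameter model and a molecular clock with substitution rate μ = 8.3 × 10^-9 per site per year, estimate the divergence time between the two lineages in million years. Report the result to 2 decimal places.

26.65

P = 1/371 ≈ 0.002695 and Q = 117/371 ≈ 0.315364.
Under the Kimura two-parameter model, d = −½ ln(1 − 2P − Q) − ¼ ln(1 − 2Q).
1 − 2P − Q = 0.679246, giving −½ ln(0.679246) = 0.193386.
1 − 2Q = 0.369272, giving −¼ ln(0.369272) = 0.249055.
d = 0.193386 + 0.249055 = 0.442441.
Under a molecular clock d = 2μt, so t = d/(2μ) = 0.442441 / (2 × 8.3 × 10^-9) = 26.65 million years.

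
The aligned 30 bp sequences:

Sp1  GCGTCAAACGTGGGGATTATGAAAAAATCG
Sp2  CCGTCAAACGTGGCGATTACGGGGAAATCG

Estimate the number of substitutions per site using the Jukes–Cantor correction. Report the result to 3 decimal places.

The sequences differ at 6 of 30 sites (1, 14, 20, 22, 23, 24), so p = 6/30 = 0.2.
d = −(3/4) ln(1 − 4p/3) = −0.75 ln(1 − 0.266667) = −0.75 ln(0.733333)
  = −0.75 × (-0.310155) = 0.232616 substitutions/site.

0.233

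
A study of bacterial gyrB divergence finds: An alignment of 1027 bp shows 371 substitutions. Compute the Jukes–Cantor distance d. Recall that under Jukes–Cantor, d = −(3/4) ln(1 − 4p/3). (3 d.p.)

0.493

p = 371/1027 ≈ 0.361246.
d = −(3/4) ln(1 − 4p/3) = −0.75 ln(1 − 0.481661) = −0.75 ln(0.518339)
  = −0.75 × (-0.657126) = 0.492845 substitutions/site.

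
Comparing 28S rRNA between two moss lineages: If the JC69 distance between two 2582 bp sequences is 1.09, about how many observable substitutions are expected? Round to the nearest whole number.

1484

Invert JC69: p = (3/4)(1 − e^(−4d/3)) = 0.75 × (1 − e^(-1.453333)) = 0.75 × (1 − 0.233790) = 0.574658.
Expected differing sites = pL ≈ 0.574658 × 2582 = 1483.766956 ≈ 1484.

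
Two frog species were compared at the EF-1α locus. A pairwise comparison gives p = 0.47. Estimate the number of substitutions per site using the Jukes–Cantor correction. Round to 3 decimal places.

d = −(3/4) ln(1 − 4p/3) = −0.75 ln(1 − 0.626667) = −0.75 ln(0.373333)
  = −0.75 × (-0.985284) = 0.738963 substitutions/site.

0.739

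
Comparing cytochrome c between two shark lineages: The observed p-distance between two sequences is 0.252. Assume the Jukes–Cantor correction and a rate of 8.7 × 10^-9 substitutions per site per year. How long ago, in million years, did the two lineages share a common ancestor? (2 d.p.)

17.65

d = −(3/4) ln(1 − 4p/3) = −0.75 ln(1 − 0.336) = −0.75 ln(0.664)
  = −0.75 × (-0.409473) = 0.307105 substitutions/site.
Under a molecular clock d = 2μt, so t = d/(2μ) = 0.307105 / (2 × 8.7 × 10^-9) = 17.65 million years.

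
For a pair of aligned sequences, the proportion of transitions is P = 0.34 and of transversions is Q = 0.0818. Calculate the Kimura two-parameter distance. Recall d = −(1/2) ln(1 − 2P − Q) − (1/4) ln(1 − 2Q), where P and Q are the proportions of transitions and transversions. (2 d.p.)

Under the Kimura two-parameter model, d = −½ ln(1 − 2P − Q) − ¼ ln(1 − 2Q).
1 − 2P − Q = 0.2382, giving −½ ln(0.2382) = 0.717322.
1 − 2Q = 0.8364, giving −¼ ln(0.8364) = 0.044662.
d = 0.717322 + 0.044662 = 0.761984.

0.76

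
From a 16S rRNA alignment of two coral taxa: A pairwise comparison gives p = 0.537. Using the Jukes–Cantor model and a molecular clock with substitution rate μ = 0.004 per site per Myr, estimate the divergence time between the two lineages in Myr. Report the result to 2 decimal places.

118.01

d = −(3/4) ln(1 − 4p/3) = −0.75 ln(1 − 0.716) = −0.75 ln(0.284)
  = −0.75 × (-1.258781) = 0.944086 substitutions/site.
Under a molecular clock d = 2μt, so t = d/(2μ) = 0.944086 / (2 × 0.004) = 118.01 Myr.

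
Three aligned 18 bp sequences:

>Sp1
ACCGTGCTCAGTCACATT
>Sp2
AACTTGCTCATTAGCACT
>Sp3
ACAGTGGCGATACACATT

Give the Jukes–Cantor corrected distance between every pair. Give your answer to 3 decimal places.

Sp1–Sp2: 6/18 sites differ → p ≈ 0.333333, d = −0.75 ln(1 − 0.444444) = 0.440839 ≈ 0.441.
Sp1–Sp3: 6/18 sites differ → p ≈ 0.333333, d = −0.75 ln(1 − 0.444444) = 0.440839 ≈ 0.441.
Sp2–Sp3: 10/18 sites differ → p ≈ 0.555556, d = −0.75 ln(1 − 0.740741) = 1.012446 ≈ 1.012.

d(Sp1,Sp2) = 0.441, d(Sp1,Sp3) = 0.441, d(Sp2,Sp3) = 1.012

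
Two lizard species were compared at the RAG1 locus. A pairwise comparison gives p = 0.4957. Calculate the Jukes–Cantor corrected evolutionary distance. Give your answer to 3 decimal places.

0.811

d = −(3/4) ln(1 − 4p/3) = −0.75 ln(1 − 0.660933) = −0.75 ln(0.339067)
  = −0.75 × (-1.081558) = 0.811169 substitutions/site.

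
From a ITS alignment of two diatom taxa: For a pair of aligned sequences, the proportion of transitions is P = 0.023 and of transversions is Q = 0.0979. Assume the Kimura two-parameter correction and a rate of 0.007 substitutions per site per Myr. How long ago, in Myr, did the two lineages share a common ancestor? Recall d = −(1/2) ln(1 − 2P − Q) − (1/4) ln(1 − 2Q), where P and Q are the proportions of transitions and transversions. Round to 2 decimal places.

9.44

Under the Kimura two-parameter model, d = −½ ln(1 − 2P − Q) − ¼ ln(1 − 2Q).
1 − 2P − Q = 0.8561, giving −½ ln(0.8561) = 0.077684.
1 − 2Q = 0.8042, giving −¼ ln(0.8042) = 0.054477.
d = 0.077684 + 0.054477 = 0.132161.
Under a molecular clock d = 2μt, so t = d/(2μ) = 0.132161 / (2 × 0.007) = 9.44 Myr.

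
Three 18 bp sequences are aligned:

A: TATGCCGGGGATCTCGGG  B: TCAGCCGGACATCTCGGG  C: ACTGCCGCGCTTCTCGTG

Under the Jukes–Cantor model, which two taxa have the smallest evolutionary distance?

A–B: 4/18 differ, p = 0.222, d = 0.264.
A–C: 6/18 differ, p = 0.333, d = 0.441.
B–C: 6/18 differ, p = 0.333, d = 0.441.
The smallest distance is between A and B.

A and B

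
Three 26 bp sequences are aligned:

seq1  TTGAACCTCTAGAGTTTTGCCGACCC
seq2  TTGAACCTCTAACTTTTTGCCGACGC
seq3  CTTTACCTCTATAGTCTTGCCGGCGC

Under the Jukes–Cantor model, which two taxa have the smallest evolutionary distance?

seq1 and seq2

seq1–seq2: 4/26 differ, p = 0.154, d = 0.172.
seq1–seq3: 7/26 differ, p = 0.269, d = 0.334.
seq2–seq3: 8/26 differ, p = 0.308, d = 0.396.
The smallest distance is between seq1 and seq2.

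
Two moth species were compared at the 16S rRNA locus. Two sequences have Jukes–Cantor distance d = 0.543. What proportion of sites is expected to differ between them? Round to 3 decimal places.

0.386

p = (3/4)(1 − e^(−4d/3)) = 0.75 × (1 − e^(-0.724)) = 0.75 × (1 − 0.484809) = 0.386393.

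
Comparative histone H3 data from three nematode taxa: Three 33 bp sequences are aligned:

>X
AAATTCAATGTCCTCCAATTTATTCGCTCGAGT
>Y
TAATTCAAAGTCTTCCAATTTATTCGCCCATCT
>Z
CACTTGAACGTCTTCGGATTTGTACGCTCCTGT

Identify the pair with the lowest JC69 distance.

X and Y

X–Y: 7/33 differ, p = 0.212, d = 0.249.
X–Z: 11/33 differ, p = 0.333, d = 0.441.
Y–Z: 11/33 differ, p = 0.333, d = 0.441.
The smallest distance is between X and Y.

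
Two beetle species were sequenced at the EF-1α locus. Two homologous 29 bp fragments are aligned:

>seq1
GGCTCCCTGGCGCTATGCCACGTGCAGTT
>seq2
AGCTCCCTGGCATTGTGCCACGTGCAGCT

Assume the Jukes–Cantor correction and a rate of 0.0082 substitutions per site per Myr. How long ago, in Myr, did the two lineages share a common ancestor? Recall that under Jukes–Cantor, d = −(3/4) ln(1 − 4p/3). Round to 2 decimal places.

11.95

The sequences differ at 5 of 29 sites (1, 12, 13, 15, 28), so p = 5/29 ≈ 0.172414.
d = −(3/4) ln(1 − 4p/3) = −0.75 ln(1 − 0.229885) = −0.75 ln(0.770115)
  = −0.75 × (-0.261215) = 0.195911 substitutions/site.
Under a molecular clock d = 2μt, so t = d/(2μ) = 0.195911 / (2 × 0.0082) = 11.95 Myr.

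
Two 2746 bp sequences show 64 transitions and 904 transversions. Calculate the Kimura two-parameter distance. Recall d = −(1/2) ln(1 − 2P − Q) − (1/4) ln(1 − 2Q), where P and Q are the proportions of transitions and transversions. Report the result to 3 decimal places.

P = 64/2746 ≈ 0.023307 and Q = 904/2746 ≈ 0.329206.
Under the Kimura two-parameter model, d = −½ ln(1 − 2P − Q) − ¼ ln(1 − 2Q).
1 − 2P − Q = 0.62418, giving −½ ln(0.62418) = 0.235658.
1 − 2Q = 0.341588, giving −¼ ln(0.341588) = 0.268537.
d = 0.235658 + 0.268537 = 0.504195.

0.504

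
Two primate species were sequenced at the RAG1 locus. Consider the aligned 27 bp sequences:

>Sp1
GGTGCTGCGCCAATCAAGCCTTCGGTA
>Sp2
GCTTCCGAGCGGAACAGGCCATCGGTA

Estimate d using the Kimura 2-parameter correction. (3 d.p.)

0.441

Of 27 sites, 3 differences are transitions and 6 are transversions, so P = 3/27 ≈ 0.111111 and Q = 6/27 ≈ 0.222222.
Under the Kimura two-parameter model, d = −½ ln(1 − 2P − Q) − ¼ ln(1 − 2Q).
1 − 2P − Q = 0.555556, giving −½ ln(0.555556) = 0.293893.
1 − 2Q = 0.555556, giving −¼ ln(0.555556) = 0.146946.
d = 0.293893 + 0.146946 = 0.440839.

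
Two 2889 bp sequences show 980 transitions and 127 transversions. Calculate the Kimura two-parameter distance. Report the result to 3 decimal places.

P = 980/2889 ≈ 0.339218 and Q = 127/2889 ≈ 0.04396.
Under the Kimura two-parameter model, d = −½ ln(1 − 2P − Q) − ¼ ln(1 − 2Q).
1 − 2P − Q = 0.277604, giving −½ ln(0.277604) = 0.640780.
1 − 2Q = 0.91208, giving −¼ ln(0.91208) = 0.023007.
d = 0.640780 + 0.023007 = 0.663787.

0.664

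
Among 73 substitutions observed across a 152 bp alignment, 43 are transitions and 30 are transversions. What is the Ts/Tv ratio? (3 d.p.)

1.433

R = 43/30 = 1.433333… ≈ 1.433 (to 3 d.p.).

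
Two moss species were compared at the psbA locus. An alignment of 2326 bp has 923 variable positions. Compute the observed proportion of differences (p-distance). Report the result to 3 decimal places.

p = 923/2326 = 0.396818… ≈ 0.397 (to 3 d.p.).

0.397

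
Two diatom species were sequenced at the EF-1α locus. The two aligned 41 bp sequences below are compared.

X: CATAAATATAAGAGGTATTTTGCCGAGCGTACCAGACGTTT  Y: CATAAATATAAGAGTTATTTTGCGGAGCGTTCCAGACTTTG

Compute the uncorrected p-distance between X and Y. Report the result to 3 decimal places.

The sequences differ at 5 of 41 positions (sites 15, 24, 31, 38, 41).
p = 5/41 = 0.121951… ≈ 0.122 (to 3 d.p.).

0.122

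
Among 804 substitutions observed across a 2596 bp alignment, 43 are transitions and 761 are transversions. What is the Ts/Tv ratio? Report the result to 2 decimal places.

0.06

R = 43/761 = 0.056504… ≈ 0.06 (to 2 d.p.).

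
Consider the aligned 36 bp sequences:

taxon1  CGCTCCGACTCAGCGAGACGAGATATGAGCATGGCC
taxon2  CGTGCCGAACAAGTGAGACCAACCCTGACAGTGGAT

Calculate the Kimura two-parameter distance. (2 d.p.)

Of 36 sites, 7 differences are transitions and 9 are transversions, so P = 7/36 ≈ 0.194444 and Q = 9/36 = 0.25.
Under the Kimura two-parameter model, d = −½ ln(1 − 2P − Q) − ¼ ln(1 − 2Q).
1 − 2P − Q = 0.361112, giving −½ ln(0.361112) = 0.509284.
1 − 2Q = 0.5, giving −¼ ln(0.5) = 0.173287.
d = 0.509284 + 0.173287 = 0.682571.

0.68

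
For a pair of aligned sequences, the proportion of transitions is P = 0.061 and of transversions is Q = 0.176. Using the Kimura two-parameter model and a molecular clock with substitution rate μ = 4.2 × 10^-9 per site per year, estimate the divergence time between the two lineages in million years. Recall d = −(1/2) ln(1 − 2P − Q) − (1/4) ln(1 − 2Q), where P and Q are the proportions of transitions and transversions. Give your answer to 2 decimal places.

Under the Kimura two-parameter model, d = −½ ln(1 − 2P − Q) − ¼ ln(1 − 2Q).
1 − 2P − Q = 0.702, giving −½ ln(0.702) = 0.176911.
1 − 2Q = 0.648, giving −¼ ln(0.648) = 0.108466.
d = 0.176911 + 0.108466 = 0.285377.
Under a molecular clock d = 2μt, so t = d/(2μ) = 0.285377 / (2 × 4.2 × 10^-9) = 33.97 million years.

33.97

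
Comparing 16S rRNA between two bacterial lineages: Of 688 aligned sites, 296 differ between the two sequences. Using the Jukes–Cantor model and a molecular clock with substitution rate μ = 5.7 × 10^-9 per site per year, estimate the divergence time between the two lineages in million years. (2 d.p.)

p = 296/688 ≈ 0.430233.
d = −(3/4) ln(1 − 4p/3) = −0.75 ln(1 − 0.573644) = −0.75 ln(0.426356)
  = −0.75 × (-0.852481) = 0.639361 substitutions/site.
Under a molecular clock d = 2μt, so t = d/(2μ) = 0.639361 / (2 × 5.7 × 10^-9) = 56.08 million years.

56.08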